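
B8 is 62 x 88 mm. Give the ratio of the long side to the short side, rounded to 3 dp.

88 / 62 = 1.419
ISO 216 targets √2 ≈ 1.414; the +0.005 deviation is from mm rounding.

1.419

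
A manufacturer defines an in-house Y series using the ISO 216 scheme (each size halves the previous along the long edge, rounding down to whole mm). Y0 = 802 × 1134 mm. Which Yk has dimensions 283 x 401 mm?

Y0: 802 × 1134 mm
Y1: 567 × 802 mm
Y2: 401 × 567 mm
Y3: 283 × 401 mm
Y4: 200 × 283 mm
→ matches Y3.

Y3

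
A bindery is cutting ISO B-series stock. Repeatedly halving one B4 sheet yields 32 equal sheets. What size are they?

32 = 2^5, so 5 halving steps.
B4 → B5 → … → B9 after 5 steps.

B9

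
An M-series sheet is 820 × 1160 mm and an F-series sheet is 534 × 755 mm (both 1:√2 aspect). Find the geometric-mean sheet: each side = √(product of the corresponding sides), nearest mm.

662 × 936 mm

Short side: √(820 · 534) = √437880 ≈ 661.7 → 662 mm
Long side: √(1160 · 755) = √875800 ≈ 935.8 → 936 mm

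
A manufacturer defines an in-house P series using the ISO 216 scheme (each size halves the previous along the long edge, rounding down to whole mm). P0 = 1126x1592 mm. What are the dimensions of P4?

281 × 398 mm

P1: ⌊1592/2⌋ × 1126 = 796 × 1126 mm
P2: ⌊1126/2⌋ × 796 = 563 × 796 mm
P3: ⌊796/2⌋ × 563 = 398 × 563 mm
P4: ⌊563/2⌋ × 398 = 281 × 398 mm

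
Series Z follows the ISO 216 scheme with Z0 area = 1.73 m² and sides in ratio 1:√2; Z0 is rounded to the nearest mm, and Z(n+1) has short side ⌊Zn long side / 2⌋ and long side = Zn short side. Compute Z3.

391 × 553 mm

Let Z0's short side be w mm. w · w√2 = 1.73 m² = 1,730,000 mm², so w ≈ 1106.0 mm and w√2 ≈ 1564.2 mm → Z0 = 1106 × 1564 mm.
Z1: ⌊1564/2⌋ × 1106 = 782 × 1106 mm
Z2: ⌊1106/2⌋ × 782 = 553 × 782 mm
Z3: ⌊782/2⌋ × 553 = 391 × 553 mm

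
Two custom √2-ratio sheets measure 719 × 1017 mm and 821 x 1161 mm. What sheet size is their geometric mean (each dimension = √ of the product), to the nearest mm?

768 × 1087 mm

Short side: √(719 · 821) = √590299 ≈ 768.3 → 768 mm
Long side: √(1017 · 1161) = √1180737 ≈ 1086.6 → 1087 mm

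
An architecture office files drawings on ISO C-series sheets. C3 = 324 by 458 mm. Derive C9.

40 × 57 mm

C4: ⌊458/2⌋ × 324 = 229 × 324 mm
C5: ⌊324/2⌋ × 229 = 162 × 229 mm
C6: ⌊229/2⌋ × 162 = 114 × 162 mm
C7: ⌊162/2⌋ × 114 = 81 × 114 mm
C8: ⌊114/2⌋ × 81 = 57 × 81 mm
C9: ⌊81/2⌋ × 57 = 40 × 57 mm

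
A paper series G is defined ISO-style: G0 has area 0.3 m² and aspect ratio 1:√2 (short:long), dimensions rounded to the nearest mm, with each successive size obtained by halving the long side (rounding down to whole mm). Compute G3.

Let G0's short side be w mm. w · w√2 = 0.3 m² = 300,000 mm², so w ≈ 460.6 mm and w√2 ≈ 651.4 mm → G0 = 461 × 651 mm.
G1: ⌊651/2⌋ × 461 = 325 × 461 mm
G2: ⌊461/2⌋ × 325 = 230 × 325 mm
G3: ⌊325/2⌋ × 230 = 162 × 230 mm

162 × 230 mm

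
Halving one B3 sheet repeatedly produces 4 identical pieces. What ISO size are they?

4 = 2^2, so 2 halving steps.
B3 → B4 → … → B5 after 2 steps.

B5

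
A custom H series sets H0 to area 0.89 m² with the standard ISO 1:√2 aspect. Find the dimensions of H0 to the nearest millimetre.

793 × 1122 mm

Let the short side be w mm. Then w · w√2 = 0.89 m² = 890,000 mm².
w² = 890,000/√2, so w ≈ 793.3 mm; long side = w√2 ≈ 1121.9 mm.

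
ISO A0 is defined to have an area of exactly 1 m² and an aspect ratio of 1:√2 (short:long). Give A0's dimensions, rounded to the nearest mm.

Let the short side be w mm. Then the long side is w√2 and w · w√2 = 10⁶ mm².
w² = 10⁶/√2, so w = 1000 / 2^(1/4) ≈ 840.9 mm; long side = 1000 · 2^(1/4) ≈ 1189.2 mm.

841 × 1189 mm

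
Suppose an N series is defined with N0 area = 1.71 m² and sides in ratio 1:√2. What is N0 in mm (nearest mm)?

1100 × 1555 mm

Let the short side be w mm. Then w · w√2 = 1.71 m² = 1,710,000 mm².
w² = 1,710,000/√2, so w ≈ 1099.6 mm; long side = w√2 ≈ 1555.1 mm.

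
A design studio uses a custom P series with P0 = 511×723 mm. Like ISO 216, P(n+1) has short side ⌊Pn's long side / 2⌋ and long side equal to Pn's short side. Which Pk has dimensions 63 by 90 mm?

P6

P0: 511 × 723 mm
P1: 361 × 511 mm
P2: 255 × 361 mm
P3: 180 × 255 mm
P4: 127 × 180 mm
P5: 90 × 127 mm
P6: 63 × 90 mm
P7: 45 × 63 mm
→ matches P6.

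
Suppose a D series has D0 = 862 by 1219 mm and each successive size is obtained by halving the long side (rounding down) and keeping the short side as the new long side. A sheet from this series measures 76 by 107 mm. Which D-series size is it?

D0: 862 × 1219 mm
D1: 609 × 862 mm
D2: 431 × 609 mm
D3: 304 × 431 mm
D4: 215 × 304 mm
D5: 152 × 215 mm
D6: 107 × 152 mm
D7: 76 × 107 mm
D8: 53 × 76 mm
→ matches D7.

D7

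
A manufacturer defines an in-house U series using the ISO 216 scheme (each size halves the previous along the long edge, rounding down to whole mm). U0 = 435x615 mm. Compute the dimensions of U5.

U1 = 307 × 435 mm (from U0 by 1 halving).
U2: ⌊435/2⌋ × 307 = 217 × 307 mm
U3: ⌊307/2⌋ × 217 = 153 × 217 mm
U4: ⌊217/2⌋ × 153 = 108 × 153 mm
U5: ⌊153/2⌋ × 108 = 76 × 108 mm

76 × 108 mm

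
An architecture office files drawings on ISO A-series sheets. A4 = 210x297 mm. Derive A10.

A5: ⌊297/2⌋ × 210 = 148 × 210 mm
A6: ⌊210/2⌋ × 148 = 105 × 148 mm
A7: ⌊148/2⌋ × 105 = 74 × 105 mm
A8: ⌊105/2⌋ × 74 = 52 × 74 mm
A9: ⌊74/2⌋ × 52 = 37 × 52 mm
A10: ⌊52/2⌋ × 37 = 26 × 37 mm

26 × 37 mm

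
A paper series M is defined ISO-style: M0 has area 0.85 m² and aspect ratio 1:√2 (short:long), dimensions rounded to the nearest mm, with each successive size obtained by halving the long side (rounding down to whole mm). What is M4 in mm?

Let M0's short side be w mm. w · w√2 = 0.85 m² = 850,000 mm², so w ≈ 775.3 mm and w√2 ≈ 1096.4 mm → M0 = 775 × 1096 mm.
M1: ⌊1096/2⌋ × 775 = 548 × 775 mm
M2: ⌊775/2⌋ × 548 = 387 × 548 mm
M3: ⌊548/2⌋ × 387 = 274 × 387 mm
M4: ⌊387/2⌋ × 274 = 193 × 274 mm

193 × 274 mm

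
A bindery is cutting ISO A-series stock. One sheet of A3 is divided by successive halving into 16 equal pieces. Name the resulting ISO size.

16 = 2^4, so 4 halving steps.
A3 → A4 → … → A7 after 4 steps.

A7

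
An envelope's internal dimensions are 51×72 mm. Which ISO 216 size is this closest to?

A8 (52 × 74 mm)

Aspect ratio 72/51 ≈ 1.412 — close to the ISO √2 ≈ 1.414.
In the A-series (A0 area = 1 m²): A8 = 52 × 74 mm.
Off by 3 mm total — nearest standard size.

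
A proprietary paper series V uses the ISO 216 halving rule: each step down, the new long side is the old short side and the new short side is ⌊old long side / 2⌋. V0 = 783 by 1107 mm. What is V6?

V1 = 553 × 783 mm (from V0 by 1 halving).
V2: ⌊783/2⌋ × 553 = 391 × 553 mm
V3: ⌊553/2⌋ × 391 = 276 × 391 mm
V4: ⌊391/2⌋ × 276 = 195 × 276 mm
V5: ⌊276/2⌋ × 195 = 138 × 195 mm
V6: ⌊195/2⌋ × 138 = 97 × 138 mm

97 × 138 mm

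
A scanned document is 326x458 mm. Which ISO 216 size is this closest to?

C3 (324 × 458 mm)

Aspect ratio 458/326 ≈ 1.405 — close to the ISO √2 ≈ 1.414.
In the C-series (envelope sizes, between A and B): C3 = 324 × 458 mm.
Off by 2 mm total — nearest standard size.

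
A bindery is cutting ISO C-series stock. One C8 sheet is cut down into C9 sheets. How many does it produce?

C8 = 57 × 81 mm; C9 = 40 × 57 mm.
Each halving step doubles the count; 1 step from C8 to C9.
2^1 = 2.

2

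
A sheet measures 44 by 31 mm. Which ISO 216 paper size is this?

B10 (31 × 44 mm)

Aspect ratio 44/31 ≈ 1.419 — close to the ISO √2 ≈ 1.414.
In the B-series (B0 = 1000 × 1414 mm): B10 = 31 × 44 mm.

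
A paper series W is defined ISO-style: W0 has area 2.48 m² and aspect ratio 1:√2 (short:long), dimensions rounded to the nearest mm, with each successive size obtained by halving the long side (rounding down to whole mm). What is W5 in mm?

Let W0's short side be w mm. w · w√2 = 2.48 m² = 2,480,000 mm², so w ≈ 1324.2 mm and w√2 ≈ 1872.8 mm → W0 = 1324 × 1873 mm.
W1: ⌊1873/2⌋ × 1324 = 936 × 1324 mm
W2: ⌊1324/2⌋ × 936 = 662 × 936 mm
W3: ⌊936/2⌋ × 662 = 468 × 662 mm
W4: ⌊662/2⌋ × 468 = 331 × 468 mm
W5: ⌊468/2⌋ × 331 = 234 × 331 mm

234 × 331 mm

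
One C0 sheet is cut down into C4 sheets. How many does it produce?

Each ISO step halves the sheet: 1 × C0 → 2 × C1 → 4 × C2 → 8 × C3 → …
From C0 to C4 is 4 halving steps: 2^4 = 16.

16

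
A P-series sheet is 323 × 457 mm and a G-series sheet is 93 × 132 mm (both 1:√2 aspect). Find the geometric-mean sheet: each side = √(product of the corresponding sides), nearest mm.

Short side: √(323 · 93) = √30039 ≈ 173.3 → 173 mm
Long side: √(457 · 132) = √60324 ≈ 245.6 → 246 mm

173 × 246 mm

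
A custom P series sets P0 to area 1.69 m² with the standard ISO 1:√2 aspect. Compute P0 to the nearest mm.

Let the short side be w mm. Then w · w√2 = 1.69 m² = 1,690,000 mm².
w² = 1,690,000/√2, so w ≈ 1093.2 mm; long side = w√2 ≈ 1546.0 mm.

1093 × 1546 mm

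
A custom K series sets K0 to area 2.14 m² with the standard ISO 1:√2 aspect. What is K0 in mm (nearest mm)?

1230 × 1740 mm

Let the short side be w mm. Then w · w√2 = 2.14 m² = 2,140,000 mm².
w² = 2,140,000/√2, so w ≈ 1230.1 mm; long side = w√2 ≈ 1739.7 mm.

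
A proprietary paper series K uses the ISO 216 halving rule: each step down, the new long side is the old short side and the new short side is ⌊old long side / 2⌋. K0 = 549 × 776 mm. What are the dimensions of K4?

K1: ⌊776/2⌋ × 549 = 388 × 549 mm
K2: ⌊549/2⌋ × 388 = 274 × 388 mm
K3: ⌊388/2⌋ × 274 = 194 × 274 mm
K4: ⌊274/2⌋ × 194 = 137 × 194 mm

137 × 194 mm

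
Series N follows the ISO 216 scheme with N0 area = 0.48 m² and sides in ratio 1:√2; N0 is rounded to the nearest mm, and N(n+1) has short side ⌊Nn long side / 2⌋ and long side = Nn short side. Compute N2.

Let N0's short side be w mm. w · w√2 = 0.48 m² = 480,000 mm², so w ≈ 582.6 mm and w√2 ≈ 823.9 mm → N0 = 583 × 824 mm.
N1: ⌊824/2⌋ × 583 = 412 × 583 mm
N2: ⌊583/2⌋ × 412 = 291 × 412 mm

291 × 412 mm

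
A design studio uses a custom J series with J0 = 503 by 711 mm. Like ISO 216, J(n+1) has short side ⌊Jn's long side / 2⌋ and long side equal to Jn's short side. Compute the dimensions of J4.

125 × 177 mm

J1: ⌊711/2⌋ × 503 = 355 × 503 mm
J2: ⌊503/2⌋ × 355 = 251 × 355 mm
J3: ⌊355/2⌋ × 251 = 177 × 251 mm
J4: ⌊251/2⌋ × 177 = 125 × 177 mm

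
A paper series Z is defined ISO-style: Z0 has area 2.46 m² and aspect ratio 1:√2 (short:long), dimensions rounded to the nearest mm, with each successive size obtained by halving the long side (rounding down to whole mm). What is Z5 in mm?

Let Z0's short side be w mm. w · w√2 = 2.46 m² = 2,460,000 mm², so w ≈ 1318.9 mm and w√2 ≈ 1865.2 mm → Z0 = 1319 × 1865 mm.
Z1: ⌊1865/2⌋ × 1319 = 932 × 1319 mm
Z2: ⌊1319/2⌋ × 932 = 659 × 932 mm
Z3: ⌊932/2⌋ × 659 = 466 × 659 mm
Z4: ⌊659/2⌋ × 466 = 329 × 466 mm
Z5: ⌊466/2⌋ × 329 = 233 × 329 mm

233 × 329 mm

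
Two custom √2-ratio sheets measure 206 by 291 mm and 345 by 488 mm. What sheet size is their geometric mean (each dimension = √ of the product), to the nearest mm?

267 × 377 mm

Short side: √(206 · 345) = √71070 ≈ 266.6 → 267 mm
Long side: √(291 · 488) = √142008 ≈ 376.8 → 377 mm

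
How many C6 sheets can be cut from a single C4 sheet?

4

C4 = 229 × 324 mm; C6 = 114 × 162 mm.
Each halving step doubles the count; 2 steps from C4 to C6.
2^2 = 4.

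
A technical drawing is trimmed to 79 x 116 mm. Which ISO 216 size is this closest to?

C7 (81 × 114 mm)

Aspect ratio 116/79 ≈ 1.468 (ISO target is √2 ≈ 1.414).
In the C-series (envelope sizes, between A and B): C7 = 81 × 114 mm.
Off by 4 mm total — nearest standard size.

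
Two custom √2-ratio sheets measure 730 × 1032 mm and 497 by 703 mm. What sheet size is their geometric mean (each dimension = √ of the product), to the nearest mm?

602 × 852 mm

Short side: √(730 · 497) = √362810 ≈ 602.3 → 602 mm
Long side: √(1032 · 703) = √725496 ≈ 851.8 → 852 mm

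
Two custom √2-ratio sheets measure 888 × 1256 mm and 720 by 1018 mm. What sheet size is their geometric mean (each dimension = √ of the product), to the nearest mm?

800 × 1131 mm

Short side: √(888 · 720) = √639360 ≈ 799.6 → 800 mm
Long side: √(1256 · 1018) = √1278608 ≈ 1130.8 → 1131 mm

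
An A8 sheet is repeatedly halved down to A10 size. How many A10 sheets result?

Each ISO step halves the sheet: 1 × A8 → 2 × A9 → 4 × A10
From A8 to A10 is 2 halving steps: 2^2 = 4.

4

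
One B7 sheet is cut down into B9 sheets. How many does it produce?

Each ISO step halves the sheet: 1 × B7 → 2 × B8 → 4 × B9
From B7 to B9 is 2 halving steps: 2^2 = 4.

4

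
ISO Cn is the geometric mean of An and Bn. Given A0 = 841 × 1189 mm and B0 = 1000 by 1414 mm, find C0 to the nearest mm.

917 × 1297 mm

Short side: √(841 · 1000) = √841000 ≈ 917.1 → 917 mm
Long side: √(1189 · 1414) = √1681246 ≈ 1296.6 → 1297 mm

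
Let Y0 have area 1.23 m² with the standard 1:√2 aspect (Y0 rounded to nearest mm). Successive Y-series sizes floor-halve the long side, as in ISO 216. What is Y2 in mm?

Let Y0's short side be w mm. w · w√2 = 1.23 m² = 1,230,000 mm², so w ≈ 932.6 mm and w√2 ≈ 1318.9 mm → Y0 = 933 × 1319 mm.
Y1: ⌊1319/2⌋ × 933 = 659 × 933 mm
Y2: ⌊933/2⌋ × 659 = 466 × 659 mm

466 × 659 mm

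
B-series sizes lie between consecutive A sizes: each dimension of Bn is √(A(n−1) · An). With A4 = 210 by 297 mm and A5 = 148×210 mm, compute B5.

Short side: √(210 · 148) = √31080 ≈ 176.3 → 176 mm
Long side: √(297 · 210) = √62370 ≈ 249.7 → 250 mm

176 × 250 mm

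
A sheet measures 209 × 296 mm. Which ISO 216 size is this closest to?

Aspect ratio 296/209 ≈ 1.416 — close to the ISO √2 ≈ 1.414.
In the A-series (A0 area = 1 m²): A4 = 210 × 297 mm.
Off by 2 mm total — nearest standard size.

A4 (210 × 297 mm)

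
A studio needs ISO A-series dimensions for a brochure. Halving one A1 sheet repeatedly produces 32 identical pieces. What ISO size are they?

A6

32 = 2^5, so 5 halving steps.
A1 → A2 → … → A6 after 5 steps.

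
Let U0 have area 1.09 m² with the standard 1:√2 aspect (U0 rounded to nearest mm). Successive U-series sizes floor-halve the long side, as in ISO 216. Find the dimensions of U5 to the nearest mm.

155 × 219 mm

Let U0's short side be w mm. w · w√2 = 1.09 m² = 1,090,000 mm², so w ≈ 877.9 mm and w√2 ≈ 1241.6 mm → U0 = 878 × 1242 mm.
U1: ⌊1242/2⌋ × 878 = 621 × 878 mm
U2: ⌊878/2⌋ × 621 = 439 × 621 mm
U3: ⌊621/2⌋ × 439 = 310 × 439 mm
U4: ⌊439/2⌋ × 310 = 219 × 310 mm
U5: ⌊310/2⌋ × 219 = 155 × 219 mm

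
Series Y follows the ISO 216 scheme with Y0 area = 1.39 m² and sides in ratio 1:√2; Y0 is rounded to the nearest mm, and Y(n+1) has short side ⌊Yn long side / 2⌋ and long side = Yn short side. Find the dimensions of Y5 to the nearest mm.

175 × 247 mm

Let Y0's short side be w mm. w · w√2 = 1.39 m² = 1,390,000 mm², so w ≈ 991.4 mm and w√2 ≈ 1402.1 mm → Y0 = 991 × 1402 mm.
Y1: ⌊1402/2⌋ × 991 = 701 × 991 mm
Y2: ⌊991/2⌋ × 701 = 495 × 701 mm
Y3: ⌊701/2⌋ × 495 = 350 × 495 mm
Y4: ⌊495/2⌋ × 350 = 247 × 350 mm
Y5: ⌊350/2⌋ × 247 = 175 × 247 mm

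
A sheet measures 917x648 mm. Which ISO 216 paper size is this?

C1 (648 × 917 mm)

Aspect ratio 917/648 ≈ 1.415 — close to the ISO √2 ≈ 1.414.
In the C-series (envelope sizes, between A and B): C1 = 648 × 917 mm.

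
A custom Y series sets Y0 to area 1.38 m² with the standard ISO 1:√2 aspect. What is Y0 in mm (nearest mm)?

Let the short side be w mm. Then w · w√2 = 1.38 m² = 1,380,000 mm².
w² = 1,380,000/√2, so w ≈ 987.8 mm; long side = w√2 ≈ 1397.0 mm.

988 × 1397 mm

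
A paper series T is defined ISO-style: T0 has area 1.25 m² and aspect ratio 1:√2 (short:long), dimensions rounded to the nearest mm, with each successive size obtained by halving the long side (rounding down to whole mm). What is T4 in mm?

235 × 332 mm

Let T0's short side be w mm. w · w√2 = 1.25 m² = 1,250,000 mm², so w ≈ 940.2 mm and w√2 ≈ 1329.6 mm → T0 = 940 × 1330 mm.
T1: ⌊1330/2⌋ × 940 = 665 × 940 mm
T2: ⌊940/2⌋ × 665 = 470 × 665 mm
T3: ⌊665/2⌋ × 470 = 332 × 470 mm
T4: ⌊470/2⌋ × 332 = 235 × 332 mm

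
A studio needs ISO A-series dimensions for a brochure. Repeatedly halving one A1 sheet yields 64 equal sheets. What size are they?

A7

64 = 2^6, so 6 halving steps.
A1 → A2 → … → A7 after 6 steps.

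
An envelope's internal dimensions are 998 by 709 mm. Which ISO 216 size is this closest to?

B1 (707 × 1000 mm)

Aspect ratio 998/709 ≈ 1.408 — close to the ISO √2 ≈ 1.414.
In the B-series (B0 = 1000 × 1414 mm): B1 = 707 × 1000 mm.
Off by 4 mm total — nearest standard size.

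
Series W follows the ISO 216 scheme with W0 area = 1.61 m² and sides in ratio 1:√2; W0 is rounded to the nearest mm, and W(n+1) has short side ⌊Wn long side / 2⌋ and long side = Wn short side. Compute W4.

Let W0's short side be w mm. w · w√2 = 1.61 m² = 1,610,000 mm², so w ≈ 1067.0 mm and w√2 ≈ 1508.9 mm → W0 = 1067 × 1509 mm.
W1: ⌊1509/2⌋ × 1067 = 754 × 1067 mm
W2: ⌊1067/2⌋ × 754 = 533 × 754 mm
W3: ⌊754/2⌋ × 533 = 377 × 533 mm
W4: ⌊533/2⌋ × 377 = 266 × 377 mm

266 × 377 mm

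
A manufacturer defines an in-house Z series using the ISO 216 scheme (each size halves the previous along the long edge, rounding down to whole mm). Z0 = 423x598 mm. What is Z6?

Z1: ⌊598/2⌋ × 423 = 299 × 423 mm
Z2: ⌊423/2⌋ × 299 = 211 × 299 mm
Z3: ⌊299/2⌋ × 211 = 149 × 211 mm
Z4: ⌊211/2⌋ × 149 = 105 × 149 mm
Z5: ⌊149/2⌋ × 105 = 74 × 105 mm
Z6: ⌊105/2⌋ × 74 = 52 × 74 mm

52 × 74 mm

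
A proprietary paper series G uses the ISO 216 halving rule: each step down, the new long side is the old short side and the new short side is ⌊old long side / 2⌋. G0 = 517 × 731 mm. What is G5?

91 × 129 mm

G1 = 365 × 517 mm (from G0 by 1 halving).
G2: ⌊517/2⌋ × 365 = 258 × 365 mm
G3: ⌊365/2⌋ × 258 = 182 × 258 mm
G4: ⌊258/2⌋ × 182 = 129 × 182 mm
G5: ⌊182/2⌋ × 129 = 91 × 129 mm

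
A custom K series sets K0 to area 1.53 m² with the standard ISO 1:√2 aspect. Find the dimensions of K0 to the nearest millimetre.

1040 × 1471 mm

Let the short side be w mm. Then w · w√2 = 1.53 m² = 1,530,000 mm².
w² = 1,530,000/√2, so w ≈ 1040.1 mm; long side = w√2 ≈ 1471.0 mm.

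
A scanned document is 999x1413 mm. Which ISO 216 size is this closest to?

Aspect ratio 1413/999 ≈ 1.414 — close to the ISO √2 ≈ 1.414.
In the B-series (B0 = 1000 × 1414 mm): B0 = 1000 × 1414 mm.
Off by 2 mm total — nearest standard size.

B0 (1000 × 1414 mm)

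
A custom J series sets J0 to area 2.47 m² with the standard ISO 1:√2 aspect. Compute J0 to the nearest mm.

1322 × 1869 mm

Let the short side be w mm. Then w · w√2 = 2.47 m² = 2,470,000 mm².
w² = 2,470,000/√2, so w ≈ 1321.6 mm; long side = w√2 ≈ 1869.0 mm.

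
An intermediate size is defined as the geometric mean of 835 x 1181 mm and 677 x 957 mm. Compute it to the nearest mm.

Short side: √(835 · 677) = √565295 ≈ 751.9 → 752 mm
Long side: √(1181 · 957) = √1130217 ≈ 1063.1 → 1063 mm

752 × 1063 mm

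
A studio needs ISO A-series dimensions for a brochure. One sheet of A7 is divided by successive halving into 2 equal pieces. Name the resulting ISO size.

2 = 2^1, so 1 halving step.
A7 → A8 → … → A8 after 1 step.

A8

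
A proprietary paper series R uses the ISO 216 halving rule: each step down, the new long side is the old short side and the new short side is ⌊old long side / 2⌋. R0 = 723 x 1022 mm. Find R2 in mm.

R1: ⌊1022/2⌋ × 723 = 511 × 723 mm
R2: ⌊723/2⌋ × 511 = 361 × 511 mm

361 × 511 mm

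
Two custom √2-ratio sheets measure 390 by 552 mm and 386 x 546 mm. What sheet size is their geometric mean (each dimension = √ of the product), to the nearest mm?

388 × 549 mm

Short side: √(390 · 386) = √150540 ≈ 388.0 → 388 mm
Long side: √(552 · 546) = √301392 ≈ 549.0 → 549 mm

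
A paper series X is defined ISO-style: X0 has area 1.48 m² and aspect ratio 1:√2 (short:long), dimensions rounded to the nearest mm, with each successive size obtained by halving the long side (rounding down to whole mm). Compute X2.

Let X0's short side be w mm. w · w√2 = 1.48 m² = 1,480,000 mm², so w ≈ 1023.0 mm and w√2 ≈ 1446.7 mm → X0 = 1023 × 1447 mm.
X1: ⌊1447/2⌋ × 1023 = 723 × 1023 mm
X2: ⌊1023/2⌋ × 723 = 511 × 723 mm

511 × 723 mm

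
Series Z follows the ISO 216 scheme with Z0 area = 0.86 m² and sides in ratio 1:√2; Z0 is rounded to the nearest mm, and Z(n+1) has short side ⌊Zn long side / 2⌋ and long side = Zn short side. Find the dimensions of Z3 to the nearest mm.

275 × 390 mm

Let Z0's short side be w mm. w · w√2 = 0.86 m² = 860,000 mm², so w ≈ 779.8 mm and w√2 ≈ 1102.8 mm → Z0 = 780 × 1103 mm.
Z1: ⌊1103/2⌋ × 780 = 551 × 780 mm
Z2: ⌊780/2⌋ × 551 = 390 × 551 mm
Z3: ⌊551/2⌋ × 390 = 275 × 390 mm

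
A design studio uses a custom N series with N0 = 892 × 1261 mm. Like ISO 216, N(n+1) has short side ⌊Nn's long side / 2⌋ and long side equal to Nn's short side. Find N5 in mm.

N1: ⌊1261/2⌋ × 892 = 630 × 892 mm
N2: ⌊892/2⌋ × 630 = 446 × 630 mm
N3: ⌊630/2⌋ × 446 = 315 × 446 mm
N4: ⌊446/2⌋ × 315 = 223 × 315 mm
N5: ⌊315/2⌋ × 223 = 157 × 223 mm

157 × 223 mm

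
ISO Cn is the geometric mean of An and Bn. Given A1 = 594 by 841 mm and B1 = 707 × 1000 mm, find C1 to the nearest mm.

648 × 917 mm

Short side: √(594 · 707) = √419958 ≈ 648.0 → 648 mm
Long side: √(841 · 1000) = √841000 ≈ 917.1 → 917 mm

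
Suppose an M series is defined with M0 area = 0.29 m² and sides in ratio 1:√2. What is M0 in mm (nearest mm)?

Let the short side be w mm. Then w · w√2 = 0.29 m² = 290,000 mm².
w² = 290,000/√2, so w ≈ 452.8 mm; long side = w√2 ≈ 640.4 mm.

453 × 640 mm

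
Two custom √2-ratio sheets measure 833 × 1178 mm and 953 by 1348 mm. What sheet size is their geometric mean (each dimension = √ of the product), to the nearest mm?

891 × 1260 mm

Short side: √(833 · 953) = √793849 ≈ 891.0 → 891 mm
Long side: √(1178 · 1348) = √1587944 ≈ 1260.1 → 1260 mm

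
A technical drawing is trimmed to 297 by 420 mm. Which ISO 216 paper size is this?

Aspect ratio 420/297 ≈ 1.414 — close to the ISO √2 ≈ 1.414.
In the A-series (A0 area = 1 m²): A3 = 297 × 420 mm.

A3 (297 × 420 mm)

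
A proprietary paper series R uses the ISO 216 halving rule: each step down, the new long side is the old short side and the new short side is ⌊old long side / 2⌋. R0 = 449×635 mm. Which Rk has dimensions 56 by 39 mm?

R7

R0: 449 × 635 mm
R1: 317 × 449 mm
R2: 224 × 317 mm
R3: 158 × 224 mm
R4: 112 × 158 mm
R5: 79 × 112 mm
R6: 56 × 79 mm
R7: 39 × 56 mm
R8: 28 × 39 mm
→ matches R7.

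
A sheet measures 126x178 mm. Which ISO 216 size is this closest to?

Aspect ratio 178/126 ≈ 1.413 — close to the ISO √2 ≈ 1.414.
In the B-series (B0 = 1000 × 1414 mm): B6 = 125 × 176 mm.
Off by 3 mm total — nearest standard size.

B6 (125 × 176 mm)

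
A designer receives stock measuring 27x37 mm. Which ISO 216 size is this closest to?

Aspect ratio 37/27 ≈ 1.370 (ISO target is √2 ≈ 1.414).
In the A-series (A0 area = 1 m²): A10 = 26 × 37 mm.
Off by 1 mm total — nearest standard size.

A10 (26 × 37 mm)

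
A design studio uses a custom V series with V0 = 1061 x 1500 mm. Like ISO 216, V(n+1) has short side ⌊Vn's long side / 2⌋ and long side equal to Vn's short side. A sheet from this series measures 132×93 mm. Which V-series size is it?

V0: 1061 × 1500 mm
V1: 750 × 1061 mm
V2: 530 × 750 mm
V3: 375 × 530 mm
V4: 265 × 375 mm
V5: 187 × 265 mm
V6: 132 × 187 mm
V7: 93 × 132 mm
V8: 66 × 93 mm
→ matches V7.

V7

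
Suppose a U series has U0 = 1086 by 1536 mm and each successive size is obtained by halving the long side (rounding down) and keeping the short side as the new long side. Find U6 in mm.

135 × 192 mm

U1 = 768 × 1086 mm (from U0 by 1 halving).
U2: ⌊1086/2⌋ × 768 = 543 × 768 mm
U3: ⌊768/2⌋ × 543 = 384 × 543 mm
U4: ⌊543/2⌋ × 384 = 271 × 384 mm
U5: ⌊384/2⌋ × 271 = 192 × 271 mm
U6: ⌊271/2⌋ × 192 = 135 × 192 mm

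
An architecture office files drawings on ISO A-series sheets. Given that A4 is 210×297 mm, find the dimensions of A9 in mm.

37 × 52 mm

A5: ⌊297/2⌋ × 210 = 148 × 210 mm
A6: ⌊210/2⌋ × 148 = 105 × 148 mm
A7: ⌊148/2⌋ × 105 = 74 × 105 mm
A8: ⌊105/2⌋ × 74 = 52 × 74 mm
A9: ⌊74/2⌋ × 52 = 37 × 52 mm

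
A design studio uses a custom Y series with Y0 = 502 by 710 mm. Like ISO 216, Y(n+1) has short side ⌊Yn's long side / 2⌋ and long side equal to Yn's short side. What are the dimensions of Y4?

125 × 177 mm

Y1: ⌊710/2⌋ × 502 = 355 × 502 mm
Y2: ⌊502/2⌋ × 355 = 251 × 355 mm
Y3: ⌊355/2⌋ × 251 = 177 × 251 mm
Y4: ⌊251/2⌋ × 177 = 125 × 177 mm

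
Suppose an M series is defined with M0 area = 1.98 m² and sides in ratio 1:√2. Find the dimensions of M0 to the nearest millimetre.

1183 × 1673 mm

Let the short side be w mm. Then w · w√2 = 1.98 m² = 1,980,000 mm².
w² = 1,980,000/√2, so w ≈ 1183.2 mm; long side = w√2 ≈ 1673.4 mm.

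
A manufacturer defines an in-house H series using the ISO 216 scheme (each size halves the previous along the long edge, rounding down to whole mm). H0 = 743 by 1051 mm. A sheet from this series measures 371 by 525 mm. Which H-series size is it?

H2

H0: 743 × 1051 mm
H1: 525 × 743 mm
H2: 371 × 525 mm
H3: 262 × 371 mm
→ matches H2.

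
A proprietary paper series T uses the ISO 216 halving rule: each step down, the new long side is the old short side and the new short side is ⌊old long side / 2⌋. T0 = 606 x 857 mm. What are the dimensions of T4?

T1 = 428 × 606 mm (from T0 by 1 halving).
T2: ⌊606/2⌋ × 428 = 303 × 428 mm
T3: ⌊428/2⌋ × 303 = 214 × 303 mm
T4: ⌊303/2⌋ × 214 = 151 × 214 mm

151 × 214 mm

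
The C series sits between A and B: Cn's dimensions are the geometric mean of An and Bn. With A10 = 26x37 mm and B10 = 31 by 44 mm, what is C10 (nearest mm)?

28 × 40 mm

Short side: √(26 · 31) = √806 ≈ 28.4 → 28 mm
Long side: √(37 · 44) = √1628 ≈ 40.3 → 40 mm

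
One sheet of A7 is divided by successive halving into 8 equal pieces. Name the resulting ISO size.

8 = 2^3, so 3 halving steps.
A7 → A8 → … → A10 after 3 steps.

A10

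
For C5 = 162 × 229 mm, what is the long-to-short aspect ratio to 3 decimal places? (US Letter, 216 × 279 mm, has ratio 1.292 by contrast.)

229 / 162 = 1.414
Matches √2 ≈ 1.414 — the ISO 216 defining ratio.

1.414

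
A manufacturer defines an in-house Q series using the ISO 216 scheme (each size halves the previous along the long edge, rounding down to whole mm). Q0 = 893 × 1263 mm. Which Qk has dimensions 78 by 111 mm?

Q0: 893 × 1263 mm
Q1: 631 × 893 mm
Q2: 446 × 631 mm
Q3: 315 × 446 mm
Q4: 223 × 315 mm
Q5: 157 × 223 mm
Q6: 111 × 157 mm
Q7: 78 × 111 mm
Q8: 55 × 78 mm
→ matches Q7.

Q7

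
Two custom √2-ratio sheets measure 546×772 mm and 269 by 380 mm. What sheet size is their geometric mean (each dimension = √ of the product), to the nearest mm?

383 × 542 mm

Short side: √(546 · 269) = √146874 ≈ 383.2 → 383 mm
Long side: √(772 · 380) = √293360 ≈ 541.6 → 542 mm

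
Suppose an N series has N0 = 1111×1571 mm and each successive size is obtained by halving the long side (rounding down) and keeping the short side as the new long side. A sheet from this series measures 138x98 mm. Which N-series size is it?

N0: 1111 × 1571 mm
N1: 785 × 1111 mm
N2: 555 × 785 mm
N3: 392 × 555 mm
N4: 277 × 392 mm
N5: 196 × 277 mm
N6: 138 × 196 mm
N7: 98 × 138 mm
N8: 69 × 98 mm
→ matches N7.

N7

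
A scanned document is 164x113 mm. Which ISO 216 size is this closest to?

Aspect ratio 164/113 ≈ 1.451 (ISO target is √2 ≈ 1.414).
In the C-series (envelope sizes, between A and B): C6 = 114 × 162 mm.
Off by 3 mm total — nearest standard size.

C6 (114 × 162 mm)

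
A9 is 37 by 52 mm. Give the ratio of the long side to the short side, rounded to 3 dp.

52 / 37 = 1.405
ISO 216 targets √2 ≈ 1.414; the -0.009 deviation is from mm rounding.

1.405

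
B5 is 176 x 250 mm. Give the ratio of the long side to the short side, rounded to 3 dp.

1.420

250 / 176 = 1.420
ISO 216 targets √2 ≈ 1.414; the +0.006 deviation is from mm rounding.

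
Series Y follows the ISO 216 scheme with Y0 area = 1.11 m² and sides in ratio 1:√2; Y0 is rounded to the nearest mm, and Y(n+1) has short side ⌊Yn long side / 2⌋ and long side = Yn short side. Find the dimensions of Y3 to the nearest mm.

Let Y0's short side be w mm. w · w√2 = 1.11 m² = 1,110,000 mm², so w ≈ 885.9 mm and w√2 ≈ 1252.9 mm → Y0 = 886 × 1253 mm.
Y1: ⌊1253/2⌋ × 886 = 626 × 886 mm
Y2: ⌊886/2⌋ × 626 = 443 × 626 mm
Y3: ⌊626/2⌋ × 443 = 313 × 443 mm

313 × 443 mm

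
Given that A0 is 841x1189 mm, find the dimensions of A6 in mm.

105 × 148 mm

A1: ⌊1189/2⌋ × 841 = 594 × 841 mm
A2: ⌊841/2⌋ × 594 = 420 × 594 mm
A3: ⌊594/2⌋ × 420 = 297 × 420 mm
A4: ⌊420/2⌋ × 297 = 210 × 297 mm
A5: ⌊297/2⌋ × 210 = 148 × 210 mm
A6: ⌊210/2⌋ × 148 = 105 × 148 mm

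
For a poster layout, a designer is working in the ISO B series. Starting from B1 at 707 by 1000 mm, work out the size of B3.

353 × 500 mm

B2: ⌊1000/2⌋ × 707 = 500 × 707 mm
B3: ⌊707/2⌋ × 500 = 353 × 500 mm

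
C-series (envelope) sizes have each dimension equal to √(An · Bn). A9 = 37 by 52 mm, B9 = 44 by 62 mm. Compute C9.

Short side: √(37 · 44) = √1628 ≈ 40.3 → 40 mm
Long side: √(52 · 62) = √3224 ≈ 56.8 → 57 mm

40 × 57 mm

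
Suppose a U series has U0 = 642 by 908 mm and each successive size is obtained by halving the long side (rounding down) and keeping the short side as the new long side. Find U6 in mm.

U1: ⌊908/2⌋ × 642 = 454 × 642 mm
U2: ⌊642/2⌋ × 454 = 321 × 454 mm
U3: ⌊454/2⌋ × 321 = 227 × 321 mm
U4: ⌊321/2⌋ × 227 = 160 × 227 mm
U5: ⌊227/2⌋ × 160 = 113 × 160 mm
U6: ⌊160/2⌋ × 113 = 80 × 113 mm

80 × 113 mm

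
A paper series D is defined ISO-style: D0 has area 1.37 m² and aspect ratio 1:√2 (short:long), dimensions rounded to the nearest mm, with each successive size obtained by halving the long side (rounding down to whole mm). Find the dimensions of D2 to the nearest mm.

Let D0's short side be w mm. w · w√2 = 1.37 m² = 1,370,000 mm², so w ≈ 984.2 mm and w√2 ≈ 1391.9 mm → D0 = 984 × 1392 mm.
D1: ⌊1392/2⌋ × 984 = 696 × 984 mm
D2: ⌊984/2⌋ × 696 = 492 × 696 mm

492 × 696 mm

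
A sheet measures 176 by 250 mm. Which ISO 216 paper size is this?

B5 (176 × 250 mm)

Aspect ratio 250/176 ≈ 1.420 — close to the ISO √2 ≈ 1.414.
In the B-series (B0 = 1000 × 1414 mm): B5 = 176 × 250 mm.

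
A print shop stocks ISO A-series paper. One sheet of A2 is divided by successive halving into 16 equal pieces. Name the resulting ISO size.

16 = 2^4, so 4 halving steps.
A2 → A3 → … → A6 after 4 steps.

A6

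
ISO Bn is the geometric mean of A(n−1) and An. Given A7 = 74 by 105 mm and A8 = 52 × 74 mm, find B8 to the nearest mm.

Short side: √(74 · 52) = √3848 ≈ 62.0 → 62 mm
Long side: √(105 · 74) = √7770 ≈ 88.1 → 88 mm

62 × 88 mm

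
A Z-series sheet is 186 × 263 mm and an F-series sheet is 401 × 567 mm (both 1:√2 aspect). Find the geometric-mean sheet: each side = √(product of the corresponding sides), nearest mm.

273 × 386 mm

Short side: √(186 · 401) = √74586 ≈ 273.1 → 273 mm
Long side: √(263 · 567) = √149121 ≈ 386.2 → 386 mm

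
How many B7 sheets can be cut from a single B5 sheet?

4

Each ISO step halves the sheet: 1 × B5 → 2 × B6 → 4 × B7
From B5 to B7 is 2 halving steps: 2^2 = 4.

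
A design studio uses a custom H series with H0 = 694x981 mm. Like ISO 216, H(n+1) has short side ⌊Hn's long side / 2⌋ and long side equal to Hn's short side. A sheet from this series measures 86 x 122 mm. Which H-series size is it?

H6

H0: 694 × 981 mm
H1: 490 × 694 mm
H2: 347 × 490 mm
H3: 245 × 347 mm
H4: 173 × 245 mm
H5: 122 × 173 mm
H6: 86 × 122 mm
H7: 61 × 86 mm
→ matches H6.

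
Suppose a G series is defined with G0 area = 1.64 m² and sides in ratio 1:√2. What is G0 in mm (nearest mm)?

1077 × 1523 mm

Let the short side be w mm. Then w · w√2 = 1.64 m² = 1,640,000 mm².
w² = 1,640,000/√2, so w ≈ 1076.9 mm; long side = w√2 ≈ 1522.9 mm.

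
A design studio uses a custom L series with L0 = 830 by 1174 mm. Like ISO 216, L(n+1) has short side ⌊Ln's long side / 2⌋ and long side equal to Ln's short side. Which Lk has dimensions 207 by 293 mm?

L0: 830 × 1174 mm
L1: 587 × 830 mm
L2: 415 × 587 mm
L3: 293 × 415 mm
L4: 207 × 293 mm
L5: 146 × 207 mm
→ matches L4.

L4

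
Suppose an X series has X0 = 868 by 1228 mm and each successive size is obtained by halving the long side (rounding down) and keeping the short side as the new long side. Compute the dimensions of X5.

153 × 217 mm

X1: ⌊1228/2⌋ × 868 = 614 × 868 mm
X2: ⌊868/2⌋ × 614 = 434 × 614 mm
X3: ⌊614/2⌋ × 434 = 307 × 434 mm
X4: ⌊434/2⌋ × 307 = 217 × 307 mm
X5: ⌊307/2⌋ × 217 = 153 × 217 mm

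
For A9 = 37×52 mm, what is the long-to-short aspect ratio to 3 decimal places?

1.405

52 / 37 = 1.405
ISO 216 targets √2 ≈ 1.414; the -0.009 deviation is from mm rounding.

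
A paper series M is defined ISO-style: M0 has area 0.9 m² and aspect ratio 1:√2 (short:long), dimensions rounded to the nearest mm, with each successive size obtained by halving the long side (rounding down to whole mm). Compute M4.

199 × 282 mm

Let M0's short side be w mm. w · w√2 = 0.9 m² = 900,000 mm², so w ≈ 797.7 mm and w√2 ≈ 1128.2 mm → M0 = 798 × 1128 mm.
M1: ⌊1128/2⌋ × 798 = 564 × 798 mm
M2: ⌊798/2⌋ × 564 = 399 × 564 mm
M3: ⌊564/2⌋ × 399 = 282 × 399 mm
M4: ⌊399/2⌋ × 282 = 199 × 282 mm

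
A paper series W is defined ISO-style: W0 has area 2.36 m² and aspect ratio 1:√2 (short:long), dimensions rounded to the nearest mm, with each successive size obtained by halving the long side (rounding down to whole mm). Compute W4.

323 × 456 mm

Let W0's short side be w mm. w · w√2 = 2.36 m² = 2,360,000 mm², so w ≈ 1291.8 mm and w√2 ≈ 1826.9 mm → W0 = 1292 × 1827 mm.
W1: ⌊1827/2⌋ × 1292 = 913 × 1292 mm
W2: ⌊1292/2⌋ × 913 = 646 × 913 mm
W3: ⌊913/2⌋ × 646 = 456 × 646 mm
W4: ⌊646/2⌋ × 456 = 323 × 456 mm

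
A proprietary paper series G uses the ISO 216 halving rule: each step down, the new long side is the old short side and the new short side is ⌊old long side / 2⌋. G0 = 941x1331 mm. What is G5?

G1: ⌊1331/2⌋ × 941 = 665 × 941 mm
G2: ⌊941/2⌋ × 665 = 470 × 665 mm
G3: ⌊665/2⌋ × 470 = 332 × 470 mm
G4: ⌊470/2⌋ × 332 = 235 × 332 mm
G5: ⌊332/2⌋ × 235 = 166 × 235 mm

166 × 235 mm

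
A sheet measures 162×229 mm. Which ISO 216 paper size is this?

C5 (162 × 229 mm)

Aspect ratio 229/162 ≈ 1.414 — close to the ISO √2 ≈ 1.414.
In the C-series (envelope sizes, between A and B): C5 = 162 × 229 mm.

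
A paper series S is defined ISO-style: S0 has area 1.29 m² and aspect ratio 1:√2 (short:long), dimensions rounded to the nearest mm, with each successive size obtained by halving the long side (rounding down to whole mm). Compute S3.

337 × 477 mm

Let S0's short side be w mm. w · w√2 = 1.29 m² = 1,290,000 mm², so w ≈ 955.1 mm and w√2 ≈ 1350.7 mm → S0 = 955 × 1351 mm.
S1: ⌊1351/2⌋ × 955 = 675 × 955 mm
S2: ⌊955/2⌋ × 675 = 477 × 675 mm
S3: ⌊675/2⌋ × 477 = 337 × 477 mm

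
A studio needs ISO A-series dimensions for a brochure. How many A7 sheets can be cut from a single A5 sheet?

4

Each ISO step halves the sheet: 1 × A5 → 2 × A6 → 4 × A7
From A5 to A7 is 2 halving steps: 2^2 = 4.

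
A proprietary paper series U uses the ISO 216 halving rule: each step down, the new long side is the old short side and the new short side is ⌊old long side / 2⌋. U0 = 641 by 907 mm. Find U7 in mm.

56 × 80 mm

U1 = 453 × 641 mm (from U0 by 1 halving).
U2: ⌊641/2⌋ × 453 = 320 × 453 mm
U3: ⌊453/2⌋ × 320 = 226 × 320 mm
U4: ⌊320/2⌋ × 226 = 160 × 226 mm
U5: ⌊226/2⌋ × 160 = 113 × 160 mm
U6: ⌊160/2⌋ × 113 = 80 × 113 mm
U7: ⌊113/2⌋ × 80 = 56 × 80 mm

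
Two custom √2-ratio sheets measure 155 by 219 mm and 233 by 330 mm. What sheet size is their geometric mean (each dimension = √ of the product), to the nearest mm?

Short side: √(155 · 233) = √36115 ≈ 190.0 → 190 mm
Long side: √(219 · 330) = √72270 ≈ 268.8 → 269 mm

190 × 269 mm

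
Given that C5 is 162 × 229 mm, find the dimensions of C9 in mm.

40 × 57 mm

C6: ⌊229/2⌋ × 162 = 114 × 162 mm
C7: ⌊162/2⌋ × 114 = 81 × 114 mm
C8: ⌊114/2⌋ × 81 = 57 × 81 mm
C9: ⌊81/2⌋ × 57 = 40 × 57 mm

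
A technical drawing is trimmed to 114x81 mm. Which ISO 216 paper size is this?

Aspect ratio 114/81 ≈ 1.407 — close to the ISO √2 ≈ 1.414.
In the C-series (envelope sizes, between A and B): C7 = 81 × 114 mm.

C7 (81 × 114 mm)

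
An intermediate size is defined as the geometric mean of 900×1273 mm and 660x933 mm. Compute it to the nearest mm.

771 × 1090 mm

Short side: √(900 · 660) = √594000 ≈ 770.7 → 771 mm
Long side: √(1273 · 933) = √1187709 ≈ 1089.8 → 1090 mm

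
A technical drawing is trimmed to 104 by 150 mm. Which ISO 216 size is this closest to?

A6 (105 × 148 mm)

Aspect ratio 150/104 ≈ 1.442 (ISO target is √2 ≈ 1.414).
In the A-series (A0 area = 1 m²): A6 = 105 × 148 mm.
Off by 3 mm total — nearest standard size.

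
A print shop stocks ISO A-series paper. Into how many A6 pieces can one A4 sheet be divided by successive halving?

4

Each ISO step halves the sheet: 1 × A4 → 2 × A5 → 4 × A6
From A4 to A6 is 2 halving steps: 2^2 = 4.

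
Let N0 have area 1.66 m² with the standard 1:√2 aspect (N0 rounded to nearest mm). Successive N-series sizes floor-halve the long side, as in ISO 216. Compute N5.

191 × 270 mm

Let N0's short side be w mm. w · w√2 = 1.66 m² = 1,660,000 mm², so w ≈ 1083.4 mm and w√2 ≈ 1532.2 mm → N0 = 1083 × 1532 mm.
N1: ⌊1532/2⌋ × 1083 = 766 × 1083 mm
N2: ⌊1083/2⌋ × 766 = 541 × 766 mm
N3: ⌊766/2⌋ × 541 = 383 × 541 mm
N4: ⌊541/2⌋ × 383 = 270 × 383 mm
N5: ⌊383/2⌋ × 270 = 191 × 270 mm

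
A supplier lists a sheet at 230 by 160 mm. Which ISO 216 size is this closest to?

Aspect ratio 230/160 ≈ 1.438 (ISO target is √2 ≈ 1.414).
In the C-series (envelope sizes, between A and B): C5 = 162 × 229 mm.
Off by 3 mm total — nearest standard size.

C5 (162 × 229 mm)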